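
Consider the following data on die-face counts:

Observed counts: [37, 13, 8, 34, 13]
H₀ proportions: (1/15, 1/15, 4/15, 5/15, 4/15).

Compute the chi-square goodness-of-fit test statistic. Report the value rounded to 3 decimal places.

test statistic = 156.064

n = 105; E_i = n·p_i = [7.00, 7.00, 28.00, 35.00, 28.00]
χ² = (37−7.00)²/7.00 + (13−7.00)²/7.00 + (8−28.00)²/28.00 + (34−35.00)²/35.00 + (13−28.00)²/28.00 = 156.0643
df = 4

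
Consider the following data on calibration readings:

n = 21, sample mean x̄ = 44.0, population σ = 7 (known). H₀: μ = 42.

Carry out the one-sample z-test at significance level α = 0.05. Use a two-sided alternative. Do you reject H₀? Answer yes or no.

reject H₀: no

SE = σ/√n = 7/√21 = 1.5275
z = (x̄−μ₀)/SE = (44.0−42)/1.5275 = 1.3093
p-value (two-sided) = 0.19043
At α=0.05: p ≥ α → fail to reject H₀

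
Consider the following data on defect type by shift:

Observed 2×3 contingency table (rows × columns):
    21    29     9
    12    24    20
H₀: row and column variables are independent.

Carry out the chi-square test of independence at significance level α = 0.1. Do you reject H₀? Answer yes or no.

reject H₀: yes

Row totals [59, 56], col totals [33, 53, 29], n=115
χ² = (21−16.93)²/16.93 + (29−27.19)²/27.19 + (9−14.88)²/14.88 + (12−16.07)²/16.07 + (24−25.81)²/25.81 + (20−14.12)²/14.12 = 7.0252
df = 2
p-value (upper-tail) = 0.02982
At α=0.1: p < α → reject H₀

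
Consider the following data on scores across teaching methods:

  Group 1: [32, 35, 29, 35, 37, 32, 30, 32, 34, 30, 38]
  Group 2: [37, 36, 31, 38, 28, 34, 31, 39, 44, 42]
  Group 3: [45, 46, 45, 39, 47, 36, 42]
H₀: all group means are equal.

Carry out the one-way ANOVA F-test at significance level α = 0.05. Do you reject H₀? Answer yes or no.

reject H₀: yes

Group means [33.09, 36.00, 42.86], grand mean 36.571
SSB = Σnᵢ(x̄ᵢ−x̄)² = 413.091; SSW = ΣΣ(x−x̄ᵢ)² = 417.766
MSB = 413.091/2 = 206.5455; MSW = 417.766/25 = 16.7106
F = MSB/MSW = 12.3601
df = (2, 25)
p-value (upper-tail) = 0.00019
At α=0.05: p < α → reject H₀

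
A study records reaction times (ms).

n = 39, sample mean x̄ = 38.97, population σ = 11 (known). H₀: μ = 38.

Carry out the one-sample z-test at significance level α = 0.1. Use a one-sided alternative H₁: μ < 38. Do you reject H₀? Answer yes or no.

SE = σ/√n = 11/√39 = 1.7614
z = (x̄−μ₀)/SE = (38.97−38)/1.7614 = 0.5507
p-value (one-sided, H₁ less) = 0.70908
At α=0.1: p ≥ α → fail to reject H₀

reject H₀: no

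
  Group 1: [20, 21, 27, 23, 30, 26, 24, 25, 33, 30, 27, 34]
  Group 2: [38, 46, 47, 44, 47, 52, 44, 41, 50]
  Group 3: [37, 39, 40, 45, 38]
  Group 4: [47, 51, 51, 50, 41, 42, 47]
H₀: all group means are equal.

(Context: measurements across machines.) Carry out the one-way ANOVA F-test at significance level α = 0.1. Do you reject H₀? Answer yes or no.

reject H₀: yes

Group means [26.67, 45.44, 39.80, 47.00], grand mean 38.091
SSB = Σnᵢ(x̄ᵢ−x̄)² = 2623.038; SSW = ΣΣ(x−x̄ᵢ)² = 505.689
MSB = 2623.038/3 = 874.3461; MSW = 505.689/29 = 17.4375
F = MSB/MSW = 50.1416
df = (3, 29)
p-value (upper-tail) = 0.00000
At α=0.1: p < α → reject H₀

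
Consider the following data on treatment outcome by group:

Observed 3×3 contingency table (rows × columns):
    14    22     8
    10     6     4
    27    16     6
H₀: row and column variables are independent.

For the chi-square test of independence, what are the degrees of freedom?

df = (r−1)(c−1) = (3−1)·(3−1) = 4

degrees of freedom = 4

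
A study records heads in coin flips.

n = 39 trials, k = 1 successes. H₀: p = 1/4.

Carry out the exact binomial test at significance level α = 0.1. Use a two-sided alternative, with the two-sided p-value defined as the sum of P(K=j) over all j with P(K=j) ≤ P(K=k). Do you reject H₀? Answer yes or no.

reject H₀: yes

Exact binomial: n=39, k=1, p₀=1/4=0.2500
P(X=j) = C(n,j)·p₀^j·(1−p₀)^(n−j); p = Σ P(X=j) over j with P(X=j) ≤ P(X=1)
p-value (two-sided) = 0.00030
At α=0.1: p < α → reject H₀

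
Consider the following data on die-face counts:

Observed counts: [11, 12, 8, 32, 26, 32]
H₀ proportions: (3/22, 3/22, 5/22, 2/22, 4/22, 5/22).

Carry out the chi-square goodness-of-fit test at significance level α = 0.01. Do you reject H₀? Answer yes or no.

reject H₀: yes

n = 121; E_i = n·p_i = [16.50, 16.50, 27.50, 11.00, 22.00, 27.50]
χ² = (11−16.50)²/16.50 + (12−16.50)²/16.50 + (8−27.50)²/27.50 + (32−11.00)²/11.00 + (26−22.00)²/22.00 + (32−27.50)²/27.50 = 58.4424
df = 5
p-value (upper-tail) = 0.00000
At α=0.01: p < α → reject H₀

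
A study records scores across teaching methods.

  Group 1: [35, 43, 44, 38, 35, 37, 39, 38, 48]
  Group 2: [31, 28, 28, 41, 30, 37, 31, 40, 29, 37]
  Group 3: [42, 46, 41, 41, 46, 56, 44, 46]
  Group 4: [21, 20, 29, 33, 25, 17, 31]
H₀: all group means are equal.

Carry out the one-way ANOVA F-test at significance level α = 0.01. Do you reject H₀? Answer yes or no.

Group means [39.67, 33.20, 45.25, 25.14], grand mean 36.088
SSB = Σnᵢ(x̄ᵢ−x̄)² = 1708.778; SSW = ΣΣ(x−x̄ᵢ)² = 769.957
MSB = 1708.778/3 = 569.5927; MSW = 769.957/30 = 25.6652
F = MSB/MSW = 22.1932
df = (3, 30)
p-value (upper-tail) = 0.00000
At α=0.01: p < α → reject H₀

reject H₀: yes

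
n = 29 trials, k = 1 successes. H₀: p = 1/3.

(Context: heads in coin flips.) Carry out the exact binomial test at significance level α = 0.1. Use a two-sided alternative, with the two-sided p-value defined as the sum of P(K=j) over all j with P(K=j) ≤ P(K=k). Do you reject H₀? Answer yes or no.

reject H₀: yes

Exact binomial: n=29, k=1, p₀=1/3=0.3333
P(X=j) = C(n,j)·p₀^j·(1−p₀)^(n−j); p = Σ P(X=j) over j with P(X=j) ≤ P(X=1)
p-value (two-sided) = 0.00022
At α=0.1: p < α → reject H₀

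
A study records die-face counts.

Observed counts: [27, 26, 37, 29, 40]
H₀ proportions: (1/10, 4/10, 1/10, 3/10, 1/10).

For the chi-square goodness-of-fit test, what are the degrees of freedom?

degrees of freedom = 4

df = k − 1 = 5 − 1 = 4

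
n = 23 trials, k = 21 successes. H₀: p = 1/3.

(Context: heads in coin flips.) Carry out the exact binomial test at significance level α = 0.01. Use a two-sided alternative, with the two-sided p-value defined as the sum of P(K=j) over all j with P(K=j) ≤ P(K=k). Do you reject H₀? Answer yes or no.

reject H₀: yes

Exact binomial: n=23, k=21, p₀=1/3=0.3333
P(X=j) = C(n,j)·p₀^j·(1−p₀)^(n−j); p = Σ P(X=j) over j with P(X=j) ≤ P(X=21)
p-value (two-sided) = 0.00000
At α=0.01: p < α → reject H₀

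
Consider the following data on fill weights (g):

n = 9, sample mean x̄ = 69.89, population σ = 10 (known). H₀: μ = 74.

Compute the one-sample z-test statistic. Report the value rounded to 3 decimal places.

test statistic = -1.233

SE = σ/√n = 10/√9 = 3.3333
z = (x̄−μ₀)/SE = (69.89−74)/3.3333 = -1.2330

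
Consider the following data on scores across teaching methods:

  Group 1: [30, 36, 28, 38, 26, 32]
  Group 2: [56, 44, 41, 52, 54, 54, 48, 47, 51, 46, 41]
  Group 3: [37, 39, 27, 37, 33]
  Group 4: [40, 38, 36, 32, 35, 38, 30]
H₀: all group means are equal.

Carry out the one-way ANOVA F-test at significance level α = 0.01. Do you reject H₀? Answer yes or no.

Group means [31.67, 48.55, 34.60, 35.57], grand mean 39.517
SSB = Σnᵢ(x̄ᵢ−x̄)² = 1496.266; SSW = ΣΣ(x−x̄ᵢ)² = 550.975
MSB = 1496.266/3 = 498.7555; MSW = 550.975/25 = 22.0390
F = MSB/MSW = 22.6306
df = (3, 25)
p-value (upper-tail) = 0.00000
At α=0.01: p < α → reject H₀

reject H₀: yes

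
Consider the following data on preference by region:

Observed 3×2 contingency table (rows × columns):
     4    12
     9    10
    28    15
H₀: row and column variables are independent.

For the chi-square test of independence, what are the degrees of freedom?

degrees of freedom = 2

df = (r−1)(c−1) = (3−1)·(2−1) = 2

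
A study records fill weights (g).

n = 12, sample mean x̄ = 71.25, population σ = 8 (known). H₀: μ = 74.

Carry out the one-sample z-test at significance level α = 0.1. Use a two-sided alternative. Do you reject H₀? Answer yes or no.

SE = σ/√n = 8/√12 = 2.3094
z = (x̄−μ₀)/SE = (71.25−74)/2.3094 = -1.1908
p-value (two-sided) = 0.23374
At α=0.1: p ≥ α → fail to reject H₀

reject H₀: no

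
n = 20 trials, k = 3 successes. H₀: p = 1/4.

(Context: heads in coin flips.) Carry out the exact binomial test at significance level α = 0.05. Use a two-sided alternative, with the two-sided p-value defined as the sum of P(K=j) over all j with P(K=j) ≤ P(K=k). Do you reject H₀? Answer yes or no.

reject H₀: no

Exact binomial: n=20, k=3, p₀=1/4=0.2500
P(X=j) = C(n,j)·p₀^j·(1−p₀)^(n−j); p = Σ P(X=j) over j with P(X=j) ≤ P(X=3)
p-value (two-sided) = 0.43937
At α=0.05: p ≥ α → fail to reject H₀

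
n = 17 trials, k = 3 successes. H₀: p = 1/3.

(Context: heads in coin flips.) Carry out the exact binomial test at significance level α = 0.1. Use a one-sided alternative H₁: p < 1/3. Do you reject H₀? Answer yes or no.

Exact binomial: n=17, k=3, p₀=1/3=0.3333
P(X≤3) from Σ C(n,i)·p₀^i·(1−p₀)^(n−i)
p-value (one-sided, H₁ less) = 0.13042
At α=0.1: p ≥ α → fail to reject H₀

reject H₀: no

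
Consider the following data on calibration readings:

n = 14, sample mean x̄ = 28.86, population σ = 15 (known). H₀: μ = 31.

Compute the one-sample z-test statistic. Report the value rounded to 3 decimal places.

test statistic = -0.534

SE = σ/√n = 15/√14 = 4.0089
z = (x̄−μ₀)/SE = (28.86−31)/4.0089 = -0.5338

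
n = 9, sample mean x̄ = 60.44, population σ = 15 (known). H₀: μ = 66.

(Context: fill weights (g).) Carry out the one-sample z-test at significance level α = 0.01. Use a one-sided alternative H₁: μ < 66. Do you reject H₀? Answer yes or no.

SE = σ/√n = 15/√9 = 5.0000
z = (x̄−μ₀)/SE = (60.44−66)/5.0000 = -1.1120
p-value (one-sided, H₁ less) = 0.13307
At α=0.01: p ≥ α → fail to reject H₀

reject H₀: no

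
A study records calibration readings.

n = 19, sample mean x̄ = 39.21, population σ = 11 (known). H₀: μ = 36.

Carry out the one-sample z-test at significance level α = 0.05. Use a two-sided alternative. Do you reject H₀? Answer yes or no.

SE = σ/√n = 11/√19 = 2.5236
z = (x̄−μ₀)/SE = (39.21−36)/2.5236 = 1.2720
p-value (two-sided) = 0.20337
At α=0.05: p ≥ α → fail to reject H₀

reject H₀: no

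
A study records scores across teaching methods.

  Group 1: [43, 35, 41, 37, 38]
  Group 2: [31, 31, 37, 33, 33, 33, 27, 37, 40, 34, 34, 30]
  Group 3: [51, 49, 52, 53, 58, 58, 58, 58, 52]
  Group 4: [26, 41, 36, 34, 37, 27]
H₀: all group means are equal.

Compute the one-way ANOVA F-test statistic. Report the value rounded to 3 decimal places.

Group means [38.80, 33.33, 54.33, 33.50], grand mean 40.125
SSB = Σnᵢ(x̄ᵢ−x̄)² = 2642.533; SSW = ΣΣ(x−x̄ᵢ)² = 454.967
MSB = 2642.533/3 = 880.8444; MSW = 454.967/28 = 16.2488
F = MSB/MSW = 54.2098
df = (3, 28)

test statistic = 54.210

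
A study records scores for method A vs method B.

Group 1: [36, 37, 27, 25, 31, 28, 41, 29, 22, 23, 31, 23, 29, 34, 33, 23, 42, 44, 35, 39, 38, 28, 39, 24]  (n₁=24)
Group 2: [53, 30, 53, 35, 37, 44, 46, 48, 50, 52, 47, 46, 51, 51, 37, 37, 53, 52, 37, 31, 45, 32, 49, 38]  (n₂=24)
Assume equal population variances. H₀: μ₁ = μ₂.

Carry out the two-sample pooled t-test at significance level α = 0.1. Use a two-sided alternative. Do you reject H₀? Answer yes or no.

reject H₀: yes

x̄₁=31.708, s₁=6.740, n₁=24
x̄₂=43.917, s₂=7.762, n₂=24
s_p² = [23·6.740² + 23·7.762²]/46 = 52.8433
SE = √(s_p²·(1/24+1/24)) = 2.0985
t = (31.708−43.917)/2.0985 = -5.8177
df = 46
p-value (two-sided) = 0.00000
At α=0.1: p < α → reject H₀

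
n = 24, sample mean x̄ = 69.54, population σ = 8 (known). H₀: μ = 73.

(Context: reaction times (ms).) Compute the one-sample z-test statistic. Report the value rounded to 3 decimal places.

test statistic = -2.119

SE = σ/√n = 8/√24 = 1.6330
z = (x̄−μ₀)/SE = (69.54−73)/1.6330 = -2.1188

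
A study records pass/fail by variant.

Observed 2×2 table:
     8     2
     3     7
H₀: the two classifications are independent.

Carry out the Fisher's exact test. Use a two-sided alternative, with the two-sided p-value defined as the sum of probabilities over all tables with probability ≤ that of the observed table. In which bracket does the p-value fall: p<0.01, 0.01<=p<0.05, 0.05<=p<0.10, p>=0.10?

Margins: r₁=10, r₂=10, c₁=11, c₂=9, n=20
p_obs = C(10,8)·C(10,3)/C(20,11); sum pmf over tables with pmf ≤ p_obs
p-value (two-sided) = 0.06978
→ bracket: 0.05<=p<0.10

p-value bracket: 0.05<=p<0.10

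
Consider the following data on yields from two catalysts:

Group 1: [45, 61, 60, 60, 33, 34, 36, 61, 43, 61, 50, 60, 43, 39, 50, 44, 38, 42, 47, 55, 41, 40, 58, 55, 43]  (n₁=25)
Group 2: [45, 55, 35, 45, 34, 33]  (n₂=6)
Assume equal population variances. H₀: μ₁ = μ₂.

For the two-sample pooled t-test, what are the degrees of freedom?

degrees of freedom = 29

df = n₁ + n₂ − 2 = 25 + 6 − 2 = 29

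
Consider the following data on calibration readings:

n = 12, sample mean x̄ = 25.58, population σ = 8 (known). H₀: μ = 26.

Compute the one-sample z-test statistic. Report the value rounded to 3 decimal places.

SE = σ/√n = 8/√12 = 2.3094
z = (x̄−μ₀)/SE = (25.58−26)/2.3094 = -0.1819

test statistic = -0.182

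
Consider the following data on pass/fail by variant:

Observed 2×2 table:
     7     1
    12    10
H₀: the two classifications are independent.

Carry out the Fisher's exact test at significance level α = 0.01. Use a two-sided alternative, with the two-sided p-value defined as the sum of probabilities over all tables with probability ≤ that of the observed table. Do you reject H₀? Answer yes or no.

reject H₀: no

Margins: r₁=8, r₂=22, c₁=19, c₂=11, n=30
p_obs = C(8,7)·C(22,12)/C(30,19); sum pmf over tables with pmf ≤ p_obs
p-value (two-sided) = 0.19870
At α=0.01: p ≥ α → fail to reject H₀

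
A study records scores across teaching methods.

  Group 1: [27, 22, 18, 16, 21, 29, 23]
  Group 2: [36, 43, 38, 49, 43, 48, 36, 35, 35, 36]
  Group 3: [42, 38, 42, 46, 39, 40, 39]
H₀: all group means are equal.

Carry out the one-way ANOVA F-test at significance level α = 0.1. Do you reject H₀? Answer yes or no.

reject H₀: yes

Group means [22.29, 39.90, 40.86], grand mean 35.042
SSB = Σnᵢ(x̄ᵢ−x̄)² = 1611.773; SSW = ΣΣ(x−x̄ᵢ)² = 437.186
MSB = 1611.773/2 = 805.8863; MSW = 437.186/21 = 20.8184
F = MSB/MSW = 38.7104
df = (2, 21)
p-value (upper-tail) = 0.00000
At α=0.1: p < α → reject H₀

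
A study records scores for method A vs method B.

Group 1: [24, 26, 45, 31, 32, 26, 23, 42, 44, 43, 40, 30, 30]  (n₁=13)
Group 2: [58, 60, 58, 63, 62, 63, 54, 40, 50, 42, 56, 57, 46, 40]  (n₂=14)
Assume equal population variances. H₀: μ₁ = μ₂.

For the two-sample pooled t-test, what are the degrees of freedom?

degrees of freedom = 25

df = n₁ + n₂ − 2 = 13 + 14 − 2 = 25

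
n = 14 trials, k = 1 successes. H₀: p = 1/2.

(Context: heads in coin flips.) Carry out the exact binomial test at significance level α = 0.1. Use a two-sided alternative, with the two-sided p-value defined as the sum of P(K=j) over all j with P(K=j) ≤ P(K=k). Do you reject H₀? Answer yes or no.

reject H₀: yes

Exact binomial: n=14, k=1, p₀=1/2=0.5000
P(X=j) = C(n,j)·p₀^j·(1−p₀)^(n−j); p = Σ P(X=j) over j with P(X=j) ≤ P(X=1)
p-value (two-sided) = 0.00183
At α=0.1: p < α → reject H₀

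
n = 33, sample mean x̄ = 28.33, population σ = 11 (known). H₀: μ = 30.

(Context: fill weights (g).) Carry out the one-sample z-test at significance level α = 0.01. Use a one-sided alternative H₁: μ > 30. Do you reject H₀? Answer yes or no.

SE = σ/√n = 11/√33 = 1.9149
z = (x̄−μ₀)/SE = (28.33−30)/1.9149 = -0.8721
p-value (one-sided, H₁ greater) = 0.80843
At α=0.01: p ≥ α → fail to reject H₀

reject H₀: no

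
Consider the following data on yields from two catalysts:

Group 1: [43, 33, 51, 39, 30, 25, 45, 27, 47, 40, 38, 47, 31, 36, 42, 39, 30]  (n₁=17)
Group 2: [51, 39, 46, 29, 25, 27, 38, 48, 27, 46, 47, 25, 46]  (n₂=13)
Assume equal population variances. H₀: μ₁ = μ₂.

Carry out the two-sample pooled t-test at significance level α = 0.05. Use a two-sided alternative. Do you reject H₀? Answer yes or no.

x̄₁=37.824, s₁=7.593, n₁=17
x̄₂=38.000, s₂=10.017, n₂=13
s_p² = [16·7.593² + 12·10.017²]/28 = 75.9454
SE = √(s_p²·(1/17+1/13)) = 3.2108
t = (37.824−38.000)/3.2108 = -0.0550
df = 28
p-value (two-sided) = 0.95656
At α=0.05: p ≥ α → fail to reject H₀

reject H₀: no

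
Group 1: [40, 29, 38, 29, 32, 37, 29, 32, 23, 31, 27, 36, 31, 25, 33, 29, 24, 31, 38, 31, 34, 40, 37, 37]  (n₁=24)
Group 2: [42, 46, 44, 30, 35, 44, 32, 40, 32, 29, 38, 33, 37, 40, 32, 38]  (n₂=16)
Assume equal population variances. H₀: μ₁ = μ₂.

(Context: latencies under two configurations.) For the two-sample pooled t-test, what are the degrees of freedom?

df = n₁ + n₂ − 2 = 24 + 16 − 2 = 38

degrees of freedom = 38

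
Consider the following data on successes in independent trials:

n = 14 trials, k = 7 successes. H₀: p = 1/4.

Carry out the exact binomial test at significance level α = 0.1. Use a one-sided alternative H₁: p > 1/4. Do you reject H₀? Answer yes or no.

Exact binomial: n=14, k=7, p₀=1/4=0.2500
P(X≥7) from Σ C(n,i)·p₀^i·(1−p₀)^(n−i)
p-value (one-sided, H₁ greater) = 0.03827
At α=0.1: p < α → reject H₀

reject H₀: yes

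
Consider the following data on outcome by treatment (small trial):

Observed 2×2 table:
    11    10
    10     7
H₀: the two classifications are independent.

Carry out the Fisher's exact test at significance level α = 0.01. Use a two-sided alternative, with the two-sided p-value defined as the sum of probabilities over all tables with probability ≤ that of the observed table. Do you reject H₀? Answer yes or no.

Margins: r₁=21, r₂=17, c₁=21, c₂=17, n=38
p_obs = C(21,11)·C(17,10)/C(38,21); sum pmf over tables with pmf ≤ p_obs
p-value (two-sided) = 0.75173
At α=0.01: p ≥ α → fail to reject H₀

reject H₀: no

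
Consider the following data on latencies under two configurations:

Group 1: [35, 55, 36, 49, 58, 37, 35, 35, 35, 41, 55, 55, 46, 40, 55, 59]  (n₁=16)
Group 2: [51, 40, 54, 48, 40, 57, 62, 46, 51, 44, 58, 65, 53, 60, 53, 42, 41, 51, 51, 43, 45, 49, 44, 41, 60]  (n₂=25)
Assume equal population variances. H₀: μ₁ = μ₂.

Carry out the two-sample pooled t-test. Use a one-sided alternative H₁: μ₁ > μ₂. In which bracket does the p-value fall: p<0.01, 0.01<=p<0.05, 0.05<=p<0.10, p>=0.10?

p-value bracket: p>=0.10

x̄₁=45.375, s₁=9.542, n₁=16
x̄₂=49.960, s₂=7.396, n₂=25
s_p² = [15·9.542² + 24·7.396²]/39 = 68.6849
SE = √(s_p²·(1/16+1/25)) = 2.6533
t = (45.375−49.960)/2.6533 = -1.7280
df = 39
p-value (one-sided, H₁ greater) = 0.95405
→ bracket: p>=0.10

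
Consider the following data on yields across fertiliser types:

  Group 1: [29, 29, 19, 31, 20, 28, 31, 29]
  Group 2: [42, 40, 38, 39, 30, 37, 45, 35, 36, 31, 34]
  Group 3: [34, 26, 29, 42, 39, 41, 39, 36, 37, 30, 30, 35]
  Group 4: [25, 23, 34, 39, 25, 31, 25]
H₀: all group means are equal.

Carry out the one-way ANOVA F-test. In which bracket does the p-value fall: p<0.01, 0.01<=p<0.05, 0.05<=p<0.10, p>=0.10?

Group means [27.00, 37.00, 34.83, 28.86], grand mean 32.711
SSB = Σnᵢ(x̄ᵢ−x̄)² = 621.292; SSW = ΣΣ(x−x̄ᵢ)² = 862.524
MSB = 621.292/3 = 207.0973; MSW = 862.524/34 = 25.3683
F = MSB/MSW = 8.1636
df = (3, 34)
p-value (upper-tail) = 0.00032
→ bracket: p<0.01

p-value bracket: p<0.01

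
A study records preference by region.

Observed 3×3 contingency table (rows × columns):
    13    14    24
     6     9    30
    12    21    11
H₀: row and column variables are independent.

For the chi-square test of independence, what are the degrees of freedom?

df = (r−1)(c−1) = (3−1)·(3−1) = 4

degrees of freedom = 4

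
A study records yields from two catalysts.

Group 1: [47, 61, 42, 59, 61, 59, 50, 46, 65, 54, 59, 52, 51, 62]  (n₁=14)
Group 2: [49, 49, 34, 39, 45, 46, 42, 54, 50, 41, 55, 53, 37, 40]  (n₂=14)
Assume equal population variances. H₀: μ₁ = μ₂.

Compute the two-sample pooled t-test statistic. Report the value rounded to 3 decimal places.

test statistic = 3.717

x̄₁=54.857, s₁=6.982, n₁=14
x̄₂=45.286, s₂=6.638, n₂=14
s_p² = [13·6.982² + 13·6.638²]/26 = 46.4066
SE = √(s_p²·(1/14+1/14)) = 2.5748
t = (54.857−45.286)/2.5748 = 3.7174
df = 26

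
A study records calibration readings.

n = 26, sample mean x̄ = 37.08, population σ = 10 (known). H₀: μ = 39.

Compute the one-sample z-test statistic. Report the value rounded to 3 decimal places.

test statistic = -0.979

SE = σ/√n = 10/√26 = 1.9612
z = (x̄−μ₀)/SE = (37.08−39)/1.9612 = -0.9790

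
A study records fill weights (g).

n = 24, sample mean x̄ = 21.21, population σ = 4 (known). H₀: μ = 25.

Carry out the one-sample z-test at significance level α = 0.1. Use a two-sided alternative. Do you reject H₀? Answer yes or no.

reject H₀: yes

SE = σ/√n = 4/√24 = 0.8165
z = (x̄−μ₀)/SE = (21.21−25)/0.8165 = -4.6418
p-value (two-sided) = 0.00000
At α=0.1: p < α → reject H₀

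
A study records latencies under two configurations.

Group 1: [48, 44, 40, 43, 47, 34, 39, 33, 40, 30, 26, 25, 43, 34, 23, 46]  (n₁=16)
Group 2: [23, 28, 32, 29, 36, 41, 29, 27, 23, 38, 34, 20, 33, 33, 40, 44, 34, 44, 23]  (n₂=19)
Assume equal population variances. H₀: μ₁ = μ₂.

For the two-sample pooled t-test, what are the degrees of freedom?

df = n₁ + n₂ − 2 = 16 + 19 − 2 = 33

degrees of freedom = 33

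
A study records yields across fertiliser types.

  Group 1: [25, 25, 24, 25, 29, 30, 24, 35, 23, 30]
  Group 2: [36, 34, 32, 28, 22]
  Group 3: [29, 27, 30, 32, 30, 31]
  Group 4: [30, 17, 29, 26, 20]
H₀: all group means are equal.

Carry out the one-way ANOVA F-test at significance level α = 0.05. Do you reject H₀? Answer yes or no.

reject H₀: no

Group means [27.00, 30.40, 29.83, 24.40], grand mean 27.808
SSB = Σnᵢ(x̄ᵢ−x̄)² = 122.805; SSW = ΣΣ(x−x̄ᵢ)² = 399.233
MSB = 122.805/3 = 40.9350; MSW = 399.233/22 = 18.1470
F = MSB/MSW = 2.2558
df = (3, 22)
p-value (upper-tail) = 0.11021
At α=0.05: p ≥ α → fail to reject H₀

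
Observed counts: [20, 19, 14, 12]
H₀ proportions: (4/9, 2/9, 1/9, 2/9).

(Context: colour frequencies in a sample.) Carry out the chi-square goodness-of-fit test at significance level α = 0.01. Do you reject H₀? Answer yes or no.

n = 65; E_i = n·p_i = [28.89, 14.44, 7.22, 14.44]
χ² = (20−28.89)²/28.89 + (19−14.44)²/14.44 + (14−7.22)²/7.22 + (12−14.44)²/14.44 = 10.9462
df = 3
p-value (upper-tail) = 0.01202
At α=0.01: p ≥ α → fail to reject H₀

reject H₀: no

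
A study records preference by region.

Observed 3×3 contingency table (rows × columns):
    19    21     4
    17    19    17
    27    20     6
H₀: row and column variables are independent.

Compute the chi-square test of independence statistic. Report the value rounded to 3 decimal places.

test statistic = 12.307

Row totals [44, 53, 53], col totals [63, 60, 27], n=150
χ² = (19−18.48)²/18.48 + (21−17.60)²/17.60 + (4−7.92)²/7.92 + (17−22.26)²/22.26 + (19−21.20)²/21.20 + (17−9.54)²/9.54 + (27−22.26)²/22.26 + (20−21.20)²/21.20 + (6−9.54)²/9.54 = 12.3072
df = 4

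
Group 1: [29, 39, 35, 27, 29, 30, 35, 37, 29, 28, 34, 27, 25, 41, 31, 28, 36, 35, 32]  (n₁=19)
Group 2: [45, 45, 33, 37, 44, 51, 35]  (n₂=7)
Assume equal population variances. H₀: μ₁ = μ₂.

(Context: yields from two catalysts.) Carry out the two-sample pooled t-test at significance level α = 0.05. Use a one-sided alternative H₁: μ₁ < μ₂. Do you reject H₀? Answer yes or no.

reject H₀: yes

x̄₁=31.947, s₁=4.503, n₁=19
x̄₂=41.429, s₂=6.528, n₂=7
s_p² = [18·4.503² + 6·6.528²]/24 = 25.8609
SE = √(s_p²·(1/19+1/7)) = 2.2484
t = (31.947−41.429)/2.2484 = -4.2168
df = 24
p-value (one-sided, H₁ less) = 0.00015
At α=0.05: p < α → reject H₀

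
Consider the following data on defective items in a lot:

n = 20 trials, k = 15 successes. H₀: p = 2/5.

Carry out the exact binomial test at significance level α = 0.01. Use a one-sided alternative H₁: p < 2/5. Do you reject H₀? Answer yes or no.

Exact binomial: n=20, k=15, p₀=2/5=0.4000
P(X≤15) from Σ C(n,i)·p₀^i·(1−p₀)^(n−i)
p-value (one-sided, H₁ less) = 0.99968
At α=0.01: p ≥ α → fail to reject H₀

reject H₀: no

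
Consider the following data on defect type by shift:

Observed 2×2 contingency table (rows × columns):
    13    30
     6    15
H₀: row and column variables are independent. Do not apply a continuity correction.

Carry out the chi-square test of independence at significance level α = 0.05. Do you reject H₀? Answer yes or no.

reject H₀: no

Row totals [43, 21], col totals [19, 45], n=64
χ² = (13−12.77)²/12.77 + (30−30.23)²/30.23 + (6−6.23)²/6.23 + (15−14.77)²/14.77 = 0.0187
df = 1
p-value (upper-tail) = 0.89137
At α=0.05: p ≥ α → fail to reject H₀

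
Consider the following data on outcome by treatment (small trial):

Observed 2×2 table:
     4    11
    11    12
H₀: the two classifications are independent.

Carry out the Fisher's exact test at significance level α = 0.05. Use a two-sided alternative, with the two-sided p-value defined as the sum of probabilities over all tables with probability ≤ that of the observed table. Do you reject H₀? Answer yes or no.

Margins: r₁=15, r₂=23, c₁=15, c₂=23, n=38
p_obs = C(15,4)·C(23,11)/C(38,15); sum pmf over tables with pmf ≤ p_obs
p-value (two-sided) = 0.30963
At α=0.05: p ≥ α → fail to reject H₀

reject H₀: no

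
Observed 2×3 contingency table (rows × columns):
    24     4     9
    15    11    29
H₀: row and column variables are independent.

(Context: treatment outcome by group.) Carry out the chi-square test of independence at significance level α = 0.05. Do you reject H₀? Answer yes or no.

Row totals [37, 55], col totals [39, 15, 38], n=92
χ² = (24−15.68)²/15.68 + (4−6.03)²/6.03 + (9−15.28)²/15.28 + (15−23.32)²/23.32 + (11−8.97)²/8.97 + (29−22.72)²/22.72 = 12.8397
df = 2
p-value (upper-tail) = 0.00163
At α=0.05: p < α → reject H₀

reject H₀: yes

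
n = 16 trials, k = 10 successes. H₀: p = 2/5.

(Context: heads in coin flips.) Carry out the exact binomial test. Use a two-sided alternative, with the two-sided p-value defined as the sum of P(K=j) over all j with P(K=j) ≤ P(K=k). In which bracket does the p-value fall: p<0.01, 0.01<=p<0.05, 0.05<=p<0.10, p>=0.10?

p-value bracket: 0.05<=p<0.10

Exact binomial: n=16, k=10, p₀=2/5=0.4000
P(X=j) = C(n,j)·p₀^j·(1−p₀)^(n−j); p = Σ P(X=j) over j with P(X=j) ≤ P(X=10)
p-value (two-sided) = 0.07666
→ bracket: 0.05<=p<0.10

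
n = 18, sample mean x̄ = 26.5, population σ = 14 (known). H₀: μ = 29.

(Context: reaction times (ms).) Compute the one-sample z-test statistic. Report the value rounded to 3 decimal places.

test statistic = -0.758

SE = σ/√n = 14/√18 = 3.2998
z = (x̄−μ₀)/SE = (26.5−29)/3.2998 = -0.7576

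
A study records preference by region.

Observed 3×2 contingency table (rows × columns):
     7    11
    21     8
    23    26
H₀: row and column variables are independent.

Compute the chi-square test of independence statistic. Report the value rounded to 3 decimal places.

Row totals [18, 29, 49], col totals [51, 45], n=96
χ² = (7−9.56)²/9.56 + (11−8.44)²/8.44 + (21−15.41)²/15.41 + (8−13.59)²/13.59 + (23−26.03)²/26.03 + (26−22.97)²/22.97 = 6.5507
df = 2

test statistic = 6.551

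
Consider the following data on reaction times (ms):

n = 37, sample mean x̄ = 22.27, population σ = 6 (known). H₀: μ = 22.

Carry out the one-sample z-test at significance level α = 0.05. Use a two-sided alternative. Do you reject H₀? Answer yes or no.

SE = σ/√n = 6/√37 = 0.9864
z = (x̄−μ₀)/SE = (22.27−22)/0.9864 = 0.2737
p-value (two-sided) = 0.78430
At α=0.05: p ≥ α → fail to reject H₀

reject H₀: no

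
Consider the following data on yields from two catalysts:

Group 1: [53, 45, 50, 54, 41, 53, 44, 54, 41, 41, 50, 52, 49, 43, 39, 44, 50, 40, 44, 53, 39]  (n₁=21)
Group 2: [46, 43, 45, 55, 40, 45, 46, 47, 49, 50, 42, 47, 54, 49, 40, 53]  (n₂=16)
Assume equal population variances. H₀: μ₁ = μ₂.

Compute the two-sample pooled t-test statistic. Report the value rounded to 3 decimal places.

test statistic = -0.189

x̄₁=46.619, s₁=5.436, n₁=21
x̄₂=46.938, s₂=4.582, n₂=16
s_p² = [20·5.436² + 15·4.582²]/35 = 25.8826
SE = √(s_p²·(1/21+1/16)) = 1.6882
t = (46.619−46.938)/1.6882 = -0.1886
df = 35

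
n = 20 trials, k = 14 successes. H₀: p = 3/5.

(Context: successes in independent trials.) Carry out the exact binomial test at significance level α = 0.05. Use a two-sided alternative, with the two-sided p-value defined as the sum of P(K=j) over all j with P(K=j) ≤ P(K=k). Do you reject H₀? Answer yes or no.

Exact binomial: n=20, k=14, p₀=3/5=0.6000
P(X=j) = C(n,j)·p₀^j·(1−p₀)^(n−j); p = Σ P(X=j) over j with P(X=j) ≤ P(X=14)
p-value (two-sided) = 0.49467
At α=0.05: p ≥ α → fail to reject H₀

reject H₀: no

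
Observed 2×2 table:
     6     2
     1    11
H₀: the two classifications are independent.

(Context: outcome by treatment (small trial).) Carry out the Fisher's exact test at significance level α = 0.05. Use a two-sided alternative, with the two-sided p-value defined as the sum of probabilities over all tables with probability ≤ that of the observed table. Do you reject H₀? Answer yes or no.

reject H₀: yes

Margins: r₁=8, r₂=12, c₁=7, c₂=13, n=20
p_obs = C(8,6)·C(12,1)/C(20,7); sum pmf over tables with pmf ≤ p_obs
p-value (two-sided) = 0.00444
At α=0.05: p < α → reject H₀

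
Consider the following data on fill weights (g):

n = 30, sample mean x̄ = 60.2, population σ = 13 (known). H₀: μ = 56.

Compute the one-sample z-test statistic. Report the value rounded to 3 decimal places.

test statistic = 1.770

SE = σ/√n = 13/√30 = 2.3735
z = (x̄−μ₀)/SE = (60.2−56)/2.3735 = 1.7696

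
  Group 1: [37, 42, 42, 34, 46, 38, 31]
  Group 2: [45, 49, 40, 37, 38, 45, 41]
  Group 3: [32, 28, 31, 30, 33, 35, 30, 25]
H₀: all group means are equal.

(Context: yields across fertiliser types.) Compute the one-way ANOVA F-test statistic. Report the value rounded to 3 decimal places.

test statistic = 15.132

Group means [38.57, 42.14, 30.50], grand mean 36.773
SSB = Σnᵢ(x̄ᵢ−x̄)² = 539.292; SSW = ΣΣ(x−x̄ᵢ)² = 338.571
MSB = 539.292/2 = 269.6461; MSW = 338.571/19 = 17.8195
F = MSB/MSW = 15.1320
df = (2, 19)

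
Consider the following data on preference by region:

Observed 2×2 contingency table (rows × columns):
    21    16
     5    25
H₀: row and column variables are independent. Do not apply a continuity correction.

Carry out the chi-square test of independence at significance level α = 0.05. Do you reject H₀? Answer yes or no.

reject H₀: yes

Row totals [37, 30], col totals [26, 41], n=67
χ² = (21−14.36)²/14.36 + (16−22.64)²/22.64 + (5−11.64)²/11.64 + (25−18.36)²/18.36 = 11.2128
df = 1
p-value (upper-tail) = 0.00081
At α=0.05: p < α → reject H₀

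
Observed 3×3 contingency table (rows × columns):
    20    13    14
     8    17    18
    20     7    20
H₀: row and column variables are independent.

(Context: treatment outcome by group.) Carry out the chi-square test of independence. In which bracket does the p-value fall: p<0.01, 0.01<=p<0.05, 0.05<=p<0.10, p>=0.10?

p-value bracket: 0.01<=p<0.05

Row totals [47, 43, 47], col totals [48, 37, 52], n=137
χ² = (20−16.47)²/16.47 + (13−12.69)²/12.69 + (14−17.84)²/17.84 + (8−15.07)²/15.07 + (17−11.61)²/11.61 + (18−16.32)²/16.32 + (20−16.47)²/16.47 + (7−12.69)²/12.69 + (20−17.84)²/17.84 = 11.1502
df = 4
p-value (upper-tail) = 0.02493
→ bracket: 0.01<=p<0.05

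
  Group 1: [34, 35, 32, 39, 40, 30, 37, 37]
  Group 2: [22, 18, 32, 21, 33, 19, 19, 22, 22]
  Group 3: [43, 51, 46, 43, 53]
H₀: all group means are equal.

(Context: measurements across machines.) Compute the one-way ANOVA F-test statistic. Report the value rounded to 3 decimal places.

Group means [35.50, 23.11, 47.20], grand mean 33.091
SSB = Σnᵢ(x̄ᵢ−x̄)² = 1938.129; SSW = ΣΣ(x−x̄ᵢ)² = 411.689
MSB = 1938.129/2 = 969.0646; MSW = 411.689/19 = 21.6678
F = MSB/MSW = 44.7236
df = (2, 19)

test statistic = 44.724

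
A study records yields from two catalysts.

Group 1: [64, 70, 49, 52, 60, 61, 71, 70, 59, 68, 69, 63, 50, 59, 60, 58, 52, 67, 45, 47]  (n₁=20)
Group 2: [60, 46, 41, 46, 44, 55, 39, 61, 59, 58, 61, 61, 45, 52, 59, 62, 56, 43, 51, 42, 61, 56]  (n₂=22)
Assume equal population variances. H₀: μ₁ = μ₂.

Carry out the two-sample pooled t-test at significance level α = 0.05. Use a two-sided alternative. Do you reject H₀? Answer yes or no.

x̄₁=59.700, s₁=8.234, n₁=20
x̄₂=52.636, s₂=7.901, n₂=22
s_p² = [19·8.234² + 21·7.901²]/40 = 64.9823
SE = √(s_p²·(1/20+1/22)) = 2.4906
t = (59.700−52.636)/2.4906 = 2.8362
df = 40
p-value (two-sided) = 0.00713
At α=0.05: p < α → reject H₀

reject H₀: yes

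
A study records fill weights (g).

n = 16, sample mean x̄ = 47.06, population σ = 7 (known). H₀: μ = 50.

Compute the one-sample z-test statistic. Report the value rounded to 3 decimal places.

test statistic = -1.680

SE = σ/√n = 7/√16 = 1.7500
z = (x̄−μ₀)/SE = (47.06−50)/1.7500 = -1.6800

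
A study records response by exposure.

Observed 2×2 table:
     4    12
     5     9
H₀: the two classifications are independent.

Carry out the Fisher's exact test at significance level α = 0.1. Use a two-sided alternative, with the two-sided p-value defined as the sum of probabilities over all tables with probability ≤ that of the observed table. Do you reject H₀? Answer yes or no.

reject H₀: no

Margins: r₁=16, r₂=14, c₁=9, c₂=21, n=30
p_obs = C(16,4)·C(14,5)/C(30,9); sum pmf over tables with pmf ≤ p_obs
p-value (two-sided) = 0.69439
At α=0.1: p ≥ α → fail to reject H₀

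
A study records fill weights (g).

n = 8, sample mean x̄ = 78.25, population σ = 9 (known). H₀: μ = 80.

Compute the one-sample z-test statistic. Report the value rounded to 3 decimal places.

SE = σ/√n = 9/√8 = 3.1820
z = (x̄−μ₀)/SE = (78.25−80)/3.1820 = -0.5500

test statistic = -0.550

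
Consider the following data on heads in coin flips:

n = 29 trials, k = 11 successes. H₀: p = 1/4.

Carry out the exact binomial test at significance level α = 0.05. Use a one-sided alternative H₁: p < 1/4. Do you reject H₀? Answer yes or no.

reject H₀: no

Exact binomial: n=29, k=11, p₀=1/4=0.2500
P(X≤11) from Σ C(n,i)·p₀^i·(1−p₀)^(n−i)
p-value (one-sided, H₁ less) = 0.96097
At α=0.05: p ≥ α → fail to reject H₀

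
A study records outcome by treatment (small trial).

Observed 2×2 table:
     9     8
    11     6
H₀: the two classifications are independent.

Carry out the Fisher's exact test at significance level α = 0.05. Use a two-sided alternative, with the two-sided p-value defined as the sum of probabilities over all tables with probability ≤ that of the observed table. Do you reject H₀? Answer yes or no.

Margins: r₁=17, r₂=17, c₁=20, c₂=14, n=34
p_obs = C(17,9)·C(17,11)/C(34,20); sum pmf over tables with pmf ≤ p_obs
p-value (two-sided) = 0.72828
At α=0.05: p ≥ α → fail to reject H₀

reject H₀: no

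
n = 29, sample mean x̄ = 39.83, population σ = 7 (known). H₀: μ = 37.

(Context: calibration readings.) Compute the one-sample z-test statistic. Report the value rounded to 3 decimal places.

SE = σ/√n = 7/√29 = 1.2999
z = (x̄−μ₀)/SE = (39.83−37)/1.2999 = 2.1771

test statistic = 2.177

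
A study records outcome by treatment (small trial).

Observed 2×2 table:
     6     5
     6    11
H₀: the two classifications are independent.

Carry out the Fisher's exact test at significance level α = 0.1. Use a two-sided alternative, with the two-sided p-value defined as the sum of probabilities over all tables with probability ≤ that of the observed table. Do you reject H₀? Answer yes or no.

reject H₀: no

Margins: r₁=11, r₂=17, c₁=12, c₂=16, n=28
p_obs = C(11,6)·C(17,6)/C(28,12); sum pmf over tables with pmf ≤ p_obs
p-value (two-sided) = 0.44095
At α=0.1: p ≥ α → fail to reject H₀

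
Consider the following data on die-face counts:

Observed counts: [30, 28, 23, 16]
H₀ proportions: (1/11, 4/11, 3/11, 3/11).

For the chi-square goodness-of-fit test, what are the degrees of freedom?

df = k − 1 = 4 − 1 = 3

degrees of freedom = 3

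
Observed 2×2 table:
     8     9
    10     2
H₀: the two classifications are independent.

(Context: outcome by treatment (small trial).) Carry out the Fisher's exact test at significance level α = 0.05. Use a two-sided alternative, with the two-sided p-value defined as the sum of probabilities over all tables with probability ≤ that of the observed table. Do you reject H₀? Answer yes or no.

reject H₀: no

Margins: r₁=17, r₂=12, c₁=18, c₂=11, n=29
p_obs = C(17,8)·C(12,10)/C(29,18); sum pmf over tables with pmf ≤ p_obs
p-value (two-sided) = 0.06411
At α=0.05: p ≥ α → fail to reject H₀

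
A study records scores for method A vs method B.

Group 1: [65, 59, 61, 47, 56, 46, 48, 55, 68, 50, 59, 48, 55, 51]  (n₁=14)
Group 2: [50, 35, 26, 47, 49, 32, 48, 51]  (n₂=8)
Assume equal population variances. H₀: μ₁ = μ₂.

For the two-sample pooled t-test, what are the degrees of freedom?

degrees of freedom = 20

df = n₁ + n₂ − 2 = 14 + 8 − 2 = 20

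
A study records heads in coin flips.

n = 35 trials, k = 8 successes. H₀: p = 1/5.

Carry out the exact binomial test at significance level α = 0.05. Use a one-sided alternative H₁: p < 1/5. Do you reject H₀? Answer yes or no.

Exact binomial: n=35, k=8, p₀=1/5=0.2000
P(X≤8) from Σ C(n,i)·p₀^i·(1−p₀)^(n−i)
p-value (one-sided, H₁ less) = 0.74501
At α=0.05: p ≥ α → fail to reject H₀

reject H₀: no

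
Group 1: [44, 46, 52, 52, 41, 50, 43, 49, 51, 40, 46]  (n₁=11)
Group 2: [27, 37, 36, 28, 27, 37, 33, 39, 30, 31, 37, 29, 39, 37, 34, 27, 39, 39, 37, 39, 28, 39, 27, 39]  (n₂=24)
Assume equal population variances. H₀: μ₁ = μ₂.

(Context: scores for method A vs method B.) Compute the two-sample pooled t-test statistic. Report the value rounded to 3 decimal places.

test statistic = 7.440

x̄₁=46.727, s₁=4.361, n₁=11
x̄₂=33.958, s₂=4.859, n₂=24
s_p² = [10·4.361² + 23·4.859²]/33 = 22.2164
SE = √(s_p²·(1/11+1/24)) = 1.7162
t = (46.727−33.958)/1.7162 = 7.4402
df = 33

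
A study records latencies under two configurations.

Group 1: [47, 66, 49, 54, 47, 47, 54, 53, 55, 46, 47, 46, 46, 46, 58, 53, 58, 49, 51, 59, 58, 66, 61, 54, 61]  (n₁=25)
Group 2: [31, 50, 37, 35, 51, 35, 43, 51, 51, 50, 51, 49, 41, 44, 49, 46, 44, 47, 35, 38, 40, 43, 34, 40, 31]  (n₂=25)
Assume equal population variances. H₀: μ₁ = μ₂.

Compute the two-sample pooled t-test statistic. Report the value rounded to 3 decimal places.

x̄₁=53.240, s₁=6.320, n₁=25
x̄₂=42.640, s₂=6.751, n₂=25
s_p² = [24·6.320² + 24·6.751²]/48 = 42.7567
SE = √(s_p²·(1/25+1/25)) = 1.8495
t = (53.240−42.640)/1.8495 = 5.7314
df = 48

test statistic = 5.731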